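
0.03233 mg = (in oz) 1.14e-06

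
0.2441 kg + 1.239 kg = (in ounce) 52.31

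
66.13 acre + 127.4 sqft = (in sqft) 2.881e+06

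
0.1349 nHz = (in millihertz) 1.349e-07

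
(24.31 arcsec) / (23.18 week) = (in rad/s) 8.407e-12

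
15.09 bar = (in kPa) 1509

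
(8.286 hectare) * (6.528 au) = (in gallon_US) 2.138e+19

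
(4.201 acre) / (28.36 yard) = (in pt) 1.858e+06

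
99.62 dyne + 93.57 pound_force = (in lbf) 93.57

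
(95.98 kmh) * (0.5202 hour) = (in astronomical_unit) 3.338e-07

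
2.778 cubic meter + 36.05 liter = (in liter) 2814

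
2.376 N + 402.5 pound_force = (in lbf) 403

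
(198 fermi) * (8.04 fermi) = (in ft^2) 1.714e-26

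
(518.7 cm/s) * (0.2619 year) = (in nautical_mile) 2.313e+04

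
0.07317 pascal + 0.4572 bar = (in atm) 0.4512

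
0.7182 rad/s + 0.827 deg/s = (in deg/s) 41.98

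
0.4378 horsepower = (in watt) 326.5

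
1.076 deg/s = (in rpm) 0.1793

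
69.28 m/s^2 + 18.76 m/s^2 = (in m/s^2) 88.04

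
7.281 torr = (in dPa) 9707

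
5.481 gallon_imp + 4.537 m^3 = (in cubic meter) 4.562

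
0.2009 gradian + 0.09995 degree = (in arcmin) 16.85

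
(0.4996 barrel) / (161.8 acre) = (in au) 8.109e-19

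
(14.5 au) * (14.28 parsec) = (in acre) 2.362e+26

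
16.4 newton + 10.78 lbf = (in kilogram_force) 6.562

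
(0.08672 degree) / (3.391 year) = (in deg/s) 8.109e-10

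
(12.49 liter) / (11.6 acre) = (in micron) 0.2661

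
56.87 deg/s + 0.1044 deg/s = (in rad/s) 0.9944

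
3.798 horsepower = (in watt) 2832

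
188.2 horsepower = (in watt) 1.403e+05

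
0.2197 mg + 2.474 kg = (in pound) 5.454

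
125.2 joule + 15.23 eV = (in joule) 125.2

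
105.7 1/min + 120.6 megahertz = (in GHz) 0.1206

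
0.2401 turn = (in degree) 86.44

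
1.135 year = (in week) 59.18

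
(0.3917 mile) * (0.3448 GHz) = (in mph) 4.862e+11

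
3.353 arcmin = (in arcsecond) 201.2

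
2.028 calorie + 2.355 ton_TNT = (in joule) 9.853e+09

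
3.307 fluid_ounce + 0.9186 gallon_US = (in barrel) 0.02249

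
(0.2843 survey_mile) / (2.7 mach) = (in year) 1.578e-08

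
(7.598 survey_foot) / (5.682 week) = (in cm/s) 6.739e-05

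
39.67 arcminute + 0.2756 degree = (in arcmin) 56.21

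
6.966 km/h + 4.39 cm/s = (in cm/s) 197.9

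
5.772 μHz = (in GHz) 5.772e-15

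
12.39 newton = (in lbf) 2.785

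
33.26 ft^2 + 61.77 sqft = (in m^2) 8.829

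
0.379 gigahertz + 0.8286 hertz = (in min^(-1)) 2.274e+10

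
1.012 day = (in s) 8.744e+04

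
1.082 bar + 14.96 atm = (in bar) 16.24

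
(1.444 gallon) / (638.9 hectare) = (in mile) 5.316e-13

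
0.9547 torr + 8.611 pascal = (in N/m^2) 135.9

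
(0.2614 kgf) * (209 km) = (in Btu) 507.8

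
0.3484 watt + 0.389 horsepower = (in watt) 290.4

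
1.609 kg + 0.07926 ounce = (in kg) 1.611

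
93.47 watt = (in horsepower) 0.1253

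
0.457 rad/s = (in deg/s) 26.18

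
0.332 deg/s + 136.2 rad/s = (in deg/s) 7804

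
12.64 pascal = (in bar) 0.0001264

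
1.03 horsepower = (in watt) 768.1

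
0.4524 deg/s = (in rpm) 0.0754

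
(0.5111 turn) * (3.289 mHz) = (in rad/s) 0.01056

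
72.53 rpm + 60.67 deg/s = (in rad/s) 8.654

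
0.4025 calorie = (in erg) 1.684e+07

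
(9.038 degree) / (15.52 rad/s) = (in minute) 0.0001694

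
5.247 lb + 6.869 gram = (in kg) 2.387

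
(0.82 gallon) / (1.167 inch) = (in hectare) 1.047e-05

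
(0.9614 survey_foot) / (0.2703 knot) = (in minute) 0.03512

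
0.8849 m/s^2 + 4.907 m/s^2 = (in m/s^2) 5.792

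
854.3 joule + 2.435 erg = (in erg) 8.543e+09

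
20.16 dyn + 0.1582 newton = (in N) 0.1584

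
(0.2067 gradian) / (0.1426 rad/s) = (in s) 0.02277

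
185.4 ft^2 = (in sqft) 185.4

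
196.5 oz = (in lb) 12.28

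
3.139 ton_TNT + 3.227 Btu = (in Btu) 1.245e+07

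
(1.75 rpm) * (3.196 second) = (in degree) 33.56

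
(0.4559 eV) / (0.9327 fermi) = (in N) 7.831e-05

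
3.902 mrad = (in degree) 0.2236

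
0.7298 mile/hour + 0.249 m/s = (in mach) 0.001689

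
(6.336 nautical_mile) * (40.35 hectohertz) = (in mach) 1.391e+05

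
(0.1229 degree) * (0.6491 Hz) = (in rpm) 0.0133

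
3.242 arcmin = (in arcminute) 3.242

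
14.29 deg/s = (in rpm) 2.382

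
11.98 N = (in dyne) 1.198e+06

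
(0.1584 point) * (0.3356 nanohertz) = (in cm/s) 1.875e-12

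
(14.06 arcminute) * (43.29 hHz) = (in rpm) 169.1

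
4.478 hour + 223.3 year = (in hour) 1.956e+06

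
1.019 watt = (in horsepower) 0.001367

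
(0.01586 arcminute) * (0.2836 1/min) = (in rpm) 2.082e-07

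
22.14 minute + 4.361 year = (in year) 4.361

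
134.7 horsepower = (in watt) 1.004e+05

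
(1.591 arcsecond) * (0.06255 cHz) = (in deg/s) 2.764e-07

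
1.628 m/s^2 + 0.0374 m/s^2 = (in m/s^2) 1.665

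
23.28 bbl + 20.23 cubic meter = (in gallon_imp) 5264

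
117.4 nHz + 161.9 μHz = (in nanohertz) 1.62e+05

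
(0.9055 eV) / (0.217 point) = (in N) 1.895e-15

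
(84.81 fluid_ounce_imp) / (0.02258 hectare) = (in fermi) 1.067e+10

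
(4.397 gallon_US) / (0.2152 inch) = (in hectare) 0.0003045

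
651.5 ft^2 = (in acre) 0.01496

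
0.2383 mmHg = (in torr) 0.2383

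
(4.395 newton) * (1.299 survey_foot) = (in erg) 1.74e+07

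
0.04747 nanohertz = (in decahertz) 4.747e-12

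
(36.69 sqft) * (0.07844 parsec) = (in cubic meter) 8.25e+15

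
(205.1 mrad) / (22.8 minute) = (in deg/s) 0.00859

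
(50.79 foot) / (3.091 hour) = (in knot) 0.002704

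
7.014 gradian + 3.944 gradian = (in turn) 0.0274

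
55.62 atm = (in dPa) 5.636e+07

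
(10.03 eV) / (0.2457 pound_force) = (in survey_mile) 9.136e-22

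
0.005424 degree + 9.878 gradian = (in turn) 0.02471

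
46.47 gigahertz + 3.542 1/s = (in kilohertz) 4.647e+07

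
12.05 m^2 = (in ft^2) 129.7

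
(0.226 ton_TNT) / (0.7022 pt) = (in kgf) 3.892e+11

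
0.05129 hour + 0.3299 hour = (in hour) 0.3812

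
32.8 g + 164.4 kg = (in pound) 362.5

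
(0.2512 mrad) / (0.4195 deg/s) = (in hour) 9.53e-06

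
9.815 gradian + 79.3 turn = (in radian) 498.4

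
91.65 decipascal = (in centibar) 0.009165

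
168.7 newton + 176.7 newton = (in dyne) 3.454e+07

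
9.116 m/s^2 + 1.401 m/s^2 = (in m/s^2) 10.52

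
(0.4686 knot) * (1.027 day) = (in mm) 2.139e+07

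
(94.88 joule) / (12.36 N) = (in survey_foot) 25.18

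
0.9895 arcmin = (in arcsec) 59.37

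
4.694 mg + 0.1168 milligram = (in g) 0.004811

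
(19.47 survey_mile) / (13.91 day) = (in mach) 7.657e-05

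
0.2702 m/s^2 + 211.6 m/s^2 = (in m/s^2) 211.9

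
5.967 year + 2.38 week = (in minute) 3.16e+06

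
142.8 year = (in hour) 1.251e+06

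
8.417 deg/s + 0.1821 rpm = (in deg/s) 9.51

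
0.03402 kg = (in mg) 3.402e+04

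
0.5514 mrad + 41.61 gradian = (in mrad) 654.2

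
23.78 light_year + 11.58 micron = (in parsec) 7.291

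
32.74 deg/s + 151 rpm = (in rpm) 156.5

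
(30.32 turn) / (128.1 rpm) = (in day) 0.0001644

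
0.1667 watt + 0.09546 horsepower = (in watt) 71.35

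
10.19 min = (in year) 1.939e-05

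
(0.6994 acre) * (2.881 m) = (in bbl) 5.129e+04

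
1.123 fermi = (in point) 3.183e-12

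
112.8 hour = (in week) 0.6714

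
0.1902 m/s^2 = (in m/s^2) 0.1902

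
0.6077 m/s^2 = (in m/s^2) 0.6077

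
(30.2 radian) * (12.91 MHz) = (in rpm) 3.723e+09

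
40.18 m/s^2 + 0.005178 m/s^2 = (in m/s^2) 40.19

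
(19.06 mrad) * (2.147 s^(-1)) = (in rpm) 0.3908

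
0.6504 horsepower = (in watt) 485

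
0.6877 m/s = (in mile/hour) 1.538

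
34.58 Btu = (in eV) 2.277e+23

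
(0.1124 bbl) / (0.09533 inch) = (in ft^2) 79.44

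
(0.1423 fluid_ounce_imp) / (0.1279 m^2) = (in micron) 31.61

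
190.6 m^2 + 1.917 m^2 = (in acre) 0.04757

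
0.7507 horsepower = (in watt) 559.8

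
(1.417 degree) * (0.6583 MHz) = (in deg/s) 9.328e+05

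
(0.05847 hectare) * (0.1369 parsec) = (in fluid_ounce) 8.352e+22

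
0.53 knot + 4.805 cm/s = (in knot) 0.6234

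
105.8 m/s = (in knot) 205.7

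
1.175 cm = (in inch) 0.4626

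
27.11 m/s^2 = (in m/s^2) 27.11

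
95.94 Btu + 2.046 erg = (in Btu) 95.94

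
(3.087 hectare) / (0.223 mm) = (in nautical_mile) 7.475e+04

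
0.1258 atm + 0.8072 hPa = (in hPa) 128.3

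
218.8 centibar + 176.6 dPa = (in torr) 1641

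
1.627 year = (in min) 8.552e+05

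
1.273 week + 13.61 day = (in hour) 540.5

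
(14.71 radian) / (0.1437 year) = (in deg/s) 0.000186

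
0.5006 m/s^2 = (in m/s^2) 0.5006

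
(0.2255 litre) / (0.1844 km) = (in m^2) 1.223e-06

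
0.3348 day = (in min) 482.1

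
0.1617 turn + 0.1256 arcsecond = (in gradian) 64.68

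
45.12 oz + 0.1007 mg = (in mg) 1.279e+06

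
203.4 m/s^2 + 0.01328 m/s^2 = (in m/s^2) 203.4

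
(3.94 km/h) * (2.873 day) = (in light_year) 2.872e-11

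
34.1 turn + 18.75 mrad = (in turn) 34.1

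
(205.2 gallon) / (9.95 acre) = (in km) 1.929e-08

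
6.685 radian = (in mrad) 6685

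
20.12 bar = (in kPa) 2012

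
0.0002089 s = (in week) 3.454e-10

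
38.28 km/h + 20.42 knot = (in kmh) 76.1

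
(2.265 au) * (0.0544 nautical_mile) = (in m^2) 3.414e+13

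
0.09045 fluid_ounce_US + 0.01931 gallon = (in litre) 0.07577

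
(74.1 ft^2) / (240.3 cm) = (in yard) 3.133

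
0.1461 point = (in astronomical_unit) 3.445e-16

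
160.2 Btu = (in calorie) 4.04e+04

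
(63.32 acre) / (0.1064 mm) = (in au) 0.0161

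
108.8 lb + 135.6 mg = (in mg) 4.935e+07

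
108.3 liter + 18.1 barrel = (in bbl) 18.78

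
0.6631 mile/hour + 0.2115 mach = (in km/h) 260.3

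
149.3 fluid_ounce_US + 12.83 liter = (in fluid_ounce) 583.1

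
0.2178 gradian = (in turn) 0.0005445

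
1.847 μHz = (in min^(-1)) 0.0001108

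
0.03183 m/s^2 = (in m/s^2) 0.03183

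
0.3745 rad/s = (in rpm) 3.576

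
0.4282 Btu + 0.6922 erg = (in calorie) 108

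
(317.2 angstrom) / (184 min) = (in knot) 5.585e-12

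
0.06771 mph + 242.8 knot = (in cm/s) 1.249e+04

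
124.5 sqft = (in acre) 0.002858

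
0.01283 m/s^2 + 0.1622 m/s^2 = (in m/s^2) 0.175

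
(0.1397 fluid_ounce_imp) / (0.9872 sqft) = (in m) 4.328e-05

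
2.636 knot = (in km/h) 4.882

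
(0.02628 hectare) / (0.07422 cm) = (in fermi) 3.541e+20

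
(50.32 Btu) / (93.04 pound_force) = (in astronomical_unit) 8.575e-10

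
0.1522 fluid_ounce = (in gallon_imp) 0.0009901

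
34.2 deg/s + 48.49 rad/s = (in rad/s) 49.09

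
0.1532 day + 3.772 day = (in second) 3.391e+05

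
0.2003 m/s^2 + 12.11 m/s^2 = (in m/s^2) 12.31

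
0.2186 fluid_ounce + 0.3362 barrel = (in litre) 53.46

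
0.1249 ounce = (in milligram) 3541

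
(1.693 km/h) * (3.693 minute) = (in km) 0.1042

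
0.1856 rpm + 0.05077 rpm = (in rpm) 0.2364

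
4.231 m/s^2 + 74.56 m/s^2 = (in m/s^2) 78.79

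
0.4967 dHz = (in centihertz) 4.967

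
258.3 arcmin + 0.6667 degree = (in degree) 4.972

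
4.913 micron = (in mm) 0.004913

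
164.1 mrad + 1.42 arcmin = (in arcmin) 565.6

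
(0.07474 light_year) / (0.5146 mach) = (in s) 4.035e+12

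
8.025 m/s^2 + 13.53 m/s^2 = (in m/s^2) 21.55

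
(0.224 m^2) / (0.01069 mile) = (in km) 1.302e-05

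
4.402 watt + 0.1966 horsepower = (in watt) 151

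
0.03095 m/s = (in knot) 0.06016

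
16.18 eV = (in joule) 2.592e-18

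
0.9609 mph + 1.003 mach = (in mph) 764.9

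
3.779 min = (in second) 226.7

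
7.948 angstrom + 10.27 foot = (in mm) 3130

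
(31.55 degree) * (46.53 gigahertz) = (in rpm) 2.447e+11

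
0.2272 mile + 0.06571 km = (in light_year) 4.559e-14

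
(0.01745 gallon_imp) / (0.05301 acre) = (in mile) 2.298e-10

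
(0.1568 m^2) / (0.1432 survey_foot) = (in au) 2.401e-11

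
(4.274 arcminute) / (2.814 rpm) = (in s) 0.004219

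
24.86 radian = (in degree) 1424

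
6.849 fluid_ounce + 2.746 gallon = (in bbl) 0.06665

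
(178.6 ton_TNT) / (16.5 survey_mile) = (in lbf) 6.326e+06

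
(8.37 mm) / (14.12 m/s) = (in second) 0.0005928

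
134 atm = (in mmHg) 1.018e+05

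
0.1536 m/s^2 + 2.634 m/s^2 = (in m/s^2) 2.788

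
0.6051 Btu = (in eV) 3.985e+21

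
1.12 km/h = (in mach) 0.0009137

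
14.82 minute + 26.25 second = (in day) 0.0106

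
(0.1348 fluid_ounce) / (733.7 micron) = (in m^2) 0.005433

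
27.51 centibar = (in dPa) 2.751e+05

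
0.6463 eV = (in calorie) 2.475e-20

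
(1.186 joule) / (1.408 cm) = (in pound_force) 18.94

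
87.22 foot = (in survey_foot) 87.22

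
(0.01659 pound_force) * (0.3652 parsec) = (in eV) 5.19e+33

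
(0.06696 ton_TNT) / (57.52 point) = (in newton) 1.381e+10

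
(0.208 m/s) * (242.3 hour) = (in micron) 1.814e+11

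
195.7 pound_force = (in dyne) 8.705e+07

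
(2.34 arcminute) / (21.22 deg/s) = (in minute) 3.063e-05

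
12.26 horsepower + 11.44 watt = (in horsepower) 12.28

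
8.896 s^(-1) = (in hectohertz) 0.08896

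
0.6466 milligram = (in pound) 1.426e-06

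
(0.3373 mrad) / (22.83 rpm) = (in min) 2.351e-06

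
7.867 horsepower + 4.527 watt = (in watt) 5871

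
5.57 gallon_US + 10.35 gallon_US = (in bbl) 0.379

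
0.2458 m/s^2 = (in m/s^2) 0.2458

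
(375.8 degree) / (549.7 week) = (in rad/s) 1.973e-08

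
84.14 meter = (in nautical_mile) 0.04543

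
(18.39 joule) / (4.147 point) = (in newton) 1.257e+04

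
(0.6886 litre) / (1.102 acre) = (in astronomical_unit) 1.032e-18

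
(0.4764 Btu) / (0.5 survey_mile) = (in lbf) 0.1404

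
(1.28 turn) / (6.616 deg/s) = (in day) 0.0008061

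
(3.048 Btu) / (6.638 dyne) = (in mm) 4.845e+10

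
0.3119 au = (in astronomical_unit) 0.3119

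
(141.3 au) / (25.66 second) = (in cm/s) 8.238e+13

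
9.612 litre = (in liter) 9.612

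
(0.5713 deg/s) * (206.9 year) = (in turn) 1.035e+07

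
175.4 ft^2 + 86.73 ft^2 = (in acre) 0.006018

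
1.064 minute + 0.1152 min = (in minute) 1.179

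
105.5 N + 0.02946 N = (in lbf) 23.72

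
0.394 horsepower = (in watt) 293.8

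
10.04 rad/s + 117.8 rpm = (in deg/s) 1282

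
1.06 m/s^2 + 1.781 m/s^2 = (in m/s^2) 2.841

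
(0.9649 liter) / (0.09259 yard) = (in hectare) 1.14e-06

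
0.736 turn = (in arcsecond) 9.539e+05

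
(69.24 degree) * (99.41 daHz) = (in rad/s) 1201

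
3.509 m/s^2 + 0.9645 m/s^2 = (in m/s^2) 4.473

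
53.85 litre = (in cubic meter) 0.05385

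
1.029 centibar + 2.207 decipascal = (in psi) 0.1493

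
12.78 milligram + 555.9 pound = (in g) 2.522e+05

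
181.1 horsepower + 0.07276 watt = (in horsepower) 181.1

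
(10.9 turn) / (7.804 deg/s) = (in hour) 0.1397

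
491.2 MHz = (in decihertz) 4.912e+09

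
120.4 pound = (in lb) 120.4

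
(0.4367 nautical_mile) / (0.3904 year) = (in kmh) 0.0002365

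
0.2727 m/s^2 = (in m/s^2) 0.2727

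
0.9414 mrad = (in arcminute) 3.236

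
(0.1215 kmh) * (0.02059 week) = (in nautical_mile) 0.2269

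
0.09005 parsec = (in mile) 1.727e+12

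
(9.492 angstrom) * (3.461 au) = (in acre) 0.1214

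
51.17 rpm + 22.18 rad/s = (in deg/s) 1578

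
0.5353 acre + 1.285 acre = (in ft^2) 7.929e+04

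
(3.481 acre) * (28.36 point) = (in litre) 1.409e+05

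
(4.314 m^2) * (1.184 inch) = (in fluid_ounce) 4387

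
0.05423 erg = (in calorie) 1.296e-09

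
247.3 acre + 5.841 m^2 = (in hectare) 100.1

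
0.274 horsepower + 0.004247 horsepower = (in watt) 207.5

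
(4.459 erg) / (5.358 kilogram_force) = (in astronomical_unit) 5.673e-20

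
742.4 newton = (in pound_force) 166.9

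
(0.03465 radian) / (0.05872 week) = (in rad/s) 9.757e-07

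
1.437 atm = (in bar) 1.456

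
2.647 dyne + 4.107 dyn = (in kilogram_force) 6.887e-06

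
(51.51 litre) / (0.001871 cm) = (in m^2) 2753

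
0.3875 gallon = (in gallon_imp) 0.3227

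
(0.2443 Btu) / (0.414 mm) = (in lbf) 1.4e+05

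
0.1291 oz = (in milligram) 3660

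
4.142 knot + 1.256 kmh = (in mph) 5.547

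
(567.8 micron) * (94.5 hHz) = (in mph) 12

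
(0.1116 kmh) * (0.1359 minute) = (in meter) 0.2528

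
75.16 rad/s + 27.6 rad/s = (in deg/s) 5888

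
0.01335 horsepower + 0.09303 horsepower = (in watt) 79.33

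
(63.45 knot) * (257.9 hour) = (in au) 0.0002026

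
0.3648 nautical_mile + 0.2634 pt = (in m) 675.6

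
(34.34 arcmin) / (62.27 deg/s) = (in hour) 2.553e-06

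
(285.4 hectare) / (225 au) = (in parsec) 2.748e-24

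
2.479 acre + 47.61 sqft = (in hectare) 1.004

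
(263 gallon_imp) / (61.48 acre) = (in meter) 4.806e-06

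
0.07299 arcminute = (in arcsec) 4.379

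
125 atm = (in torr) 9.5e+04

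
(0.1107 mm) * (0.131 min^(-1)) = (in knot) 4.698e-07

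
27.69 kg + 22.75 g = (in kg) 27.71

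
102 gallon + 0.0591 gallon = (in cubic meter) 0.3863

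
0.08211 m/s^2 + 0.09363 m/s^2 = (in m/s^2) 0.1757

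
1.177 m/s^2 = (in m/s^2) 1.177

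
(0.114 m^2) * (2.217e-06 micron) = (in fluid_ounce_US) 8.546e-09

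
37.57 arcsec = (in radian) 0.0001821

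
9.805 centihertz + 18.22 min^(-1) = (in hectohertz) 0.004017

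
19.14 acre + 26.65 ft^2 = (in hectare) 7.746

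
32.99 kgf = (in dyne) 3.235e+07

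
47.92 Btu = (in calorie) 1.208e+04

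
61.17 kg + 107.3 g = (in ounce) 2161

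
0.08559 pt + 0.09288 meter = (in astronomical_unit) 6.211e-13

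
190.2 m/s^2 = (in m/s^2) 190.2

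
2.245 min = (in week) 0.0002227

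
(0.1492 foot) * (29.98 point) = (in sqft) 0.005177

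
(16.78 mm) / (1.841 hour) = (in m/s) 2.532e-06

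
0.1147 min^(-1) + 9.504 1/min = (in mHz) 160.3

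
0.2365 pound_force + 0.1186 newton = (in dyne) 1.171e+05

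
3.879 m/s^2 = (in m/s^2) 3.879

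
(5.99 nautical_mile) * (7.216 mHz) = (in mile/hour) 179.1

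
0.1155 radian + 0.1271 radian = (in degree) 13.9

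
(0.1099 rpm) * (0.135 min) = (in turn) 0.01484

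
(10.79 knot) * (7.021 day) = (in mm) 3.367e+09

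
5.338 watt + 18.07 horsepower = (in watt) 1.348e+04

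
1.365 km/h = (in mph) 0.8482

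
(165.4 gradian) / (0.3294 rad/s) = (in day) 9.129e-05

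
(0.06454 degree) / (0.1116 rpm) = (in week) 1.594e-07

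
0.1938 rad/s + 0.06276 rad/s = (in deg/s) 14.7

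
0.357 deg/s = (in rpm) 0.0595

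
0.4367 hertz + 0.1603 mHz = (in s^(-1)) 0.4369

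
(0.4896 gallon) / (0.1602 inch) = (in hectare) 4.555e-05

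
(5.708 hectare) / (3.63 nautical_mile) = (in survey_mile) 0.005276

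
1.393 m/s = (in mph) 3.116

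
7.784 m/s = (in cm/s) 778.4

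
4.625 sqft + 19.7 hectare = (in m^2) 1.97e+05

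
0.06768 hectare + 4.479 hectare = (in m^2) 4.547e+04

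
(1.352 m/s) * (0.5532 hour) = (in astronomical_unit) 1.8e-08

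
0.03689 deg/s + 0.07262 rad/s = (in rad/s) 0.07326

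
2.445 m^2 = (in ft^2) 26.32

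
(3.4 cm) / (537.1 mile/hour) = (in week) 2.341e-10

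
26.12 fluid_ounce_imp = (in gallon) 0.1961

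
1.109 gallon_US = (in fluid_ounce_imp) 147.7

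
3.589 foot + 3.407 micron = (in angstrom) 1.094e+10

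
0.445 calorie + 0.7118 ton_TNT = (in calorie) 7.118e+08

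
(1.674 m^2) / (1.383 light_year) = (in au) 8.552e-28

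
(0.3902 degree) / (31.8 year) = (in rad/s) 6.791e-12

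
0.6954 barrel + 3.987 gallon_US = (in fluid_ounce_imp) 4422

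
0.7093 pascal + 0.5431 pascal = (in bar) 1.252e-05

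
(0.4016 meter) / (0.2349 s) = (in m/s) 1.71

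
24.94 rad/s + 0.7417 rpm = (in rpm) 238.9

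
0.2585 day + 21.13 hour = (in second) 9.84e+04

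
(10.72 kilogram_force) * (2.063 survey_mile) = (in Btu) 330.8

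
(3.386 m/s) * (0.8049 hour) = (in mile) 6.097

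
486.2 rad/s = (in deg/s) 2.786e+04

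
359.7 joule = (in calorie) 85.97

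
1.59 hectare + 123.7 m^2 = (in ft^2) 1.725e+05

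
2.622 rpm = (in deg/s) 15.73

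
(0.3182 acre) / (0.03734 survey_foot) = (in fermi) 1.131e+20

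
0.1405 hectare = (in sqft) 1.512e+04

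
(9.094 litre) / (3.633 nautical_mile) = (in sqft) 1.455e-05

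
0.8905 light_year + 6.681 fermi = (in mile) 5.235e+12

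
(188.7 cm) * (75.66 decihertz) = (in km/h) 51.4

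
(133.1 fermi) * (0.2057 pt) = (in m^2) 9.659e-18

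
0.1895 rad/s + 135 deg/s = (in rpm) 24.31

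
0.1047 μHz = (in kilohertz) 1.047e-10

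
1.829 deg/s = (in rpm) 0.3048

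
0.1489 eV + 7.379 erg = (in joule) 7.379e-07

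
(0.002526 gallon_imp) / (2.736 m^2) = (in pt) 0.0119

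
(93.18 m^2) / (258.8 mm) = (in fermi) 3.6e+17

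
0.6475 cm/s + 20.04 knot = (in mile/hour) 23.08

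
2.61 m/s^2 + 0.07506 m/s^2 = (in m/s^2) 2.685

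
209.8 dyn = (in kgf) 0.0002139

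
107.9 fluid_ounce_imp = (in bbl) 0.01928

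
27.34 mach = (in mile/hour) 2.082e+04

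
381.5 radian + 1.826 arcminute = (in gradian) 2.429e+04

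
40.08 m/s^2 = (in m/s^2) 40.08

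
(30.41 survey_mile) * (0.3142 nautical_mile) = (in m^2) 2.848e+07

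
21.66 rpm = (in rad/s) 2.268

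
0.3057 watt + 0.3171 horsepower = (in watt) 236.8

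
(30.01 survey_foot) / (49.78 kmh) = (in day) 7.656e-06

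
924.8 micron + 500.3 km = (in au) 3.344e-06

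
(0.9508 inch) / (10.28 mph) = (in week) 8.689e-09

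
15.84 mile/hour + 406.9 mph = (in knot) 367.4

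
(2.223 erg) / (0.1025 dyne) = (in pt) 614.8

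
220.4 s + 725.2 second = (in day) 0.01094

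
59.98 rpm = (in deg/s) 359.9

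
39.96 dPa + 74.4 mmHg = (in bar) 0.09923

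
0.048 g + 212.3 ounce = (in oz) 212.3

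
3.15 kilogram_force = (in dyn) 3.089e+06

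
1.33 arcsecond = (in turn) 1.026e-06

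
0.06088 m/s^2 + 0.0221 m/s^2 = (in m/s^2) 0.08298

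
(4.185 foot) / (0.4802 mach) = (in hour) 2.167e-06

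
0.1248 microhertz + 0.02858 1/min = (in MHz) 4.765e-10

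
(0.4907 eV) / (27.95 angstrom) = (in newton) 2.813e-11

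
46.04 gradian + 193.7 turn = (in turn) 193.8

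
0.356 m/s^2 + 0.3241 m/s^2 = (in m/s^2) 0.6801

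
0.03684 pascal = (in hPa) 0.0003684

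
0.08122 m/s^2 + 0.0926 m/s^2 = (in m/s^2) 0.1738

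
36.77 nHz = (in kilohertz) 3.677e-11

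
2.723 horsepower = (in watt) 2031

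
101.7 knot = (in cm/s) 5232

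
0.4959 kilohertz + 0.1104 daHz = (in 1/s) 497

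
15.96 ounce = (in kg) 0.4525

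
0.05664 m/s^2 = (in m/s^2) 0.05664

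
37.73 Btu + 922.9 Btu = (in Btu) 960.6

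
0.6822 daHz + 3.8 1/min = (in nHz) 6.885e+09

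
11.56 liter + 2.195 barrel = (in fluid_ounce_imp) 1.269e+04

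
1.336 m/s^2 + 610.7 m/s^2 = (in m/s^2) 612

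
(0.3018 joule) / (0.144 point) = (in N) 5941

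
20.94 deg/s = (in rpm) 3.49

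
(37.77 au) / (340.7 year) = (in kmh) 1893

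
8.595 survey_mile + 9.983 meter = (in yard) 1.514e+04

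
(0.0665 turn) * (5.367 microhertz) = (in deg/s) 0.0001285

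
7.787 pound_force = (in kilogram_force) 3.532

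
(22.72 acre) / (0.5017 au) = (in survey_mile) 7.612e-10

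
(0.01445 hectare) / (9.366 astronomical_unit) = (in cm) 1.031e-08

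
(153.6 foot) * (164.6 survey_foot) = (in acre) 0.5804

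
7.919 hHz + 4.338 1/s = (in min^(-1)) 4.777e+04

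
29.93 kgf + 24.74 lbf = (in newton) 403.6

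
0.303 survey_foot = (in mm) 92.35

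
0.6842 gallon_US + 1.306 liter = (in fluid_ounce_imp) 137.1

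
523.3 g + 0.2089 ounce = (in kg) 0.5292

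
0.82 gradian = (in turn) 0.00205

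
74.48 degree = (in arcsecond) 2.681e+05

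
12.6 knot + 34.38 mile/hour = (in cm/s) 2185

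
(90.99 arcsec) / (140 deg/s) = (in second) 0.0001805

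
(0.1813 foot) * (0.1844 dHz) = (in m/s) 0.001019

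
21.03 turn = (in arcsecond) 2.725e+07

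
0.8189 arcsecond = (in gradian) 0.0002527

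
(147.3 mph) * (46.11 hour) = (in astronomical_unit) 7.307e-05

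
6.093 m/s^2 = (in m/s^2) 6.093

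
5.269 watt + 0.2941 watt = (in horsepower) 0.00746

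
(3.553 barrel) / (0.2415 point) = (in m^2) 6630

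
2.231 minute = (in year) 4.245e-06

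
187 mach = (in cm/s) 6.367e+06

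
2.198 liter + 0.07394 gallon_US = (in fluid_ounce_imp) 87.21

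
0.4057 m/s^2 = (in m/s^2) 0.4057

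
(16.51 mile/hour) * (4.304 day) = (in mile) 1705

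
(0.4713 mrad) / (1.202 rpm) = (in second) 0.003744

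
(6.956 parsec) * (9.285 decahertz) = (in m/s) 1.993e+19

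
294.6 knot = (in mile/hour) 339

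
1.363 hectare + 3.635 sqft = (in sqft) 1.467e+05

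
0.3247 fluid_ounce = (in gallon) 0.002537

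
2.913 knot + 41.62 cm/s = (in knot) 3.722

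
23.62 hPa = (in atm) 0.02331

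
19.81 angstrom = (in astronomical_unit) 1.324e-20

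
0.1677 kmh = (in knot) 0.09055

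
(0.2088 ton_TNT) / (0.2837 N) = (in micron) 3.079e+15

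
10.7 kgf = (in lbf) 23.59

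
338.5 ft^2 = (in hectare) 0.003145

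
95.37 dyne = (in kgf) 9.725e-05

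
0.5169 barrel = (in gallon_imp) 18.08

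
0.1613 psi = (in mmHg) 8.342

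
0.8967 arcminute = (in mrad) 0.2608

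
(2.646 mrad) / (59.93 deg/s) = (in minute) 4.216e-05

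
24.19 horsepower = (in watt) 1.804e+04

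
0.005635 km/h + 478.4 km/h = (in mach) 0.3903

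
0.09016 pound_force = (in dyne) 4.011e+04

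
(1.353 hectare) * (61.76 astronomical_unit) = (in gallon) 3.302e+19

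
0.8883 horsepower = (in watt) 662.4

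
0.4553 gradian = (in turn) 0.001138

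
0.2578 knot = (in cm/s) 13.26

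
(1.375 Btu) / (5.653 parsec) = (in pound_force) 1.87e-15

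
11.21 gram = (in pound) 0.02471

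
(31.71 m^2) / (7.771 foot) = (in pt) 3.795e+04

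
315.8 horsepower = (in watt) 2.355e+05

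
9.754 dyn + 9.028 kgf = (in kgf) 9.028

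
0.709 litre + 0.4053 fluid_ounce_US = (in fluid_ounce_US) 24.38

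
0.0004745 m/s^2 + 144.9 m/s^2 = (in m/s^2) 144.9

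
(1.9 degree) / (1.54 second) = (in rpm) 0.2056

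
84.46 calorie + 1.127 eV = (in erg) 3.534e+09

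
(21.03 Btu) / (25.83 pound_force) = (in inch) 7603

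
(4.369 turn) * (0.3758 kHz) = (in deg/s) 5.911e+05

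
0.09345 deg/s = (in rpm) 0.01558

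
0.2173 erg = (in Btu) 2.06e-11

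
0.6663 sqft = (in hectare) 6.19e-06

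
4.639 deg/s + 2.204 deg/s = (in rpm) 1.141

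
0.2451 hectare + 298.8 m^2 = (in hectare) 0.275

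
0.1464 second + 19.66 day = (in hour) 471.8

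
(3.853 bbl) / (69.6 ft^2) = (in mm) 94.74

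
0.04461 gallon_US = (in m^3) 0.0001689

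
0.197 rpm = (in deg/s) 1.182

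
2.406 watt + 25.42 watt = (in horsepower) 0.03732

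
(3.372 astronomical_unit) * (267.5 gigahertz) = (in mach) 3.963e+20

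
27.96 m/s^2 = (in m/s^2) 27.96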